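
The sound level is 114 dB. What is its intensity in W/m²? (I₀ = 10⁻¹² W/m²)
I = I₀·10^(β/10) = 2.51 × 10⁻¹ W/m²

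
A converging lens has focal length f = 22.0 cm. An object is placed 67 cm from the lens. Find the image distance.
1/di = 1/f − 1/do → di = 32.76 cm (real image)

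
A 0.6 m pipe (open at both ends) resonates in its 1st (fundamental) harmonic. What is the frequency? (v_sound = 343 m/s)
fₙ = nv/(2L) = 285.8 Hz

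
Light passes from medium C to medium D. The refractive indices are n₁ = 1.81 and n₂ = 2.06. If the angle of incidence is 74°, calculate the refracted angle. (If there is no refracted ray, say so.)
sin θ₂ = (n₁/n₂)·sin θ₁ = 0.8446 → θ₂ = 57.63°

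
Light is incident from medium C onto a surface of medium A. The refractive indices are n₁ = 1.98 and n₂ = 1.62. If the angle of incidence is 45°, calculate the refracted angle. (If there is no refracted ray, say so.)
sin θ₂ = (n₁/n₂)·sin θ₁ = 0.8642 → θ₂ = 59.8°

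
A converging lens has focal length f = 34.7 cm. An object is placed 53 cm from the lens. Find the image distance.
1/di = 1/f − 1/do → di = 100.5 cm (real image)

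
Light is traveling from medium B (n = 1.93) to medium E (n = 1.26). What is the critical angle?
θc = arcsin(n₂/n₁) = 40.76°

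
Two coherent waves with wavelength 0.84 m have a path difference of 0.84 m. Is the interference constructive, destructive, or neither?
constructive — path difference = 1λ, a whole number of wavelengths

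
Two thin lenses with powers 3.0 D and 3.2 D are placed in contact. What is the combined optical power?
P_total = P₁ + P₂ = 6.2 D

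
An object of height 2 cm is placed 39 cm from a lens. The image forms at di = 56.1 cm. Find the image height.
hi = (-di/do) × ho = -2.877 cm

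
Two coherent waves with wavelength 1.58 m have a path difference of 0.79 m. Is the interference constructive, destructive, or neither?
destructive — path difference = 0.5λ, an odd multiple of λ/2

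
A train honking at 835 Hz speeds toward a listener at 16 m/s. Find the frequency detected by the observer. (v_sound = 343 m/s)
f_obs = f·v/(v − v_s) = 875.9 Hz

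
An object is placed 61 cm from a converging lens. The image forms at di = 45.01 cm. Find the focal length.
1/f = 1/do + 1/di → f = 25.9 cm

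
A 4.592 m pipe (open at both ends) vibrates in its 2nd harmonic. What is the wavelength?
λₙ = 2L/n = 4.592 m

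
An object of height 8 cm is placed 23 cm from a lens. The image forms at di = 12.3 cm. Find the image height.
hi = (-di/do) × ho = -4.278 cm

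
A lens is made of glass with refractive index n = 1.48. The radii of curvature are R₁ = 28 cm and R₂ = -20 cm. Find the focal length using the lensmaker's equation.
1/f = (n − 1)(1/R₁ − 1/R₂) → f = 24.31 cm (converging lens)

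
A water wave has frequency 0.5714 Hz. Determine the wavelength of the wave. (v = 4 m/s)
λ = v/f = 7 m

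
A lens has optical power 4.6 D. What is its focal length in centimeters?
f = 1/P = 21.74 cm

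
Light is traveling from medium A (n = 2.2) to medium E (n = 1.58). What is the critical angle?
θc = arcsin(n₂/n₁) = 45.9°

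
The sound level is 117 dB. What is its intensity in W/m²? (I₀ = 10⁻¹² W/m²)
I = I₀·10^(β/10) = 5.01 × 10⁻¹ W/m²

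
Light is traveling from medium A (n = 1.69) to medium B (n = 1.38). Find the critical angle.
θc = arcsin(n₂/n₁) = 54.74°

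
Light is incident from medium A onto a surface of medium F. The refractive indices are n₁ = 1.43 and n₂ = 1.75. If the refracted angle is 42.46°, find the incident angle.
sin θ₁ = (n₂/n₁)·sin θ₂ → θ₁ = 55.7°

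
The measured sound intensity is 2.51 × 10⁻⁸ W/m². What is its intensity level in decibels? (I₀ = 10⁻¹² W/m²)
β = 10·log₁₀(I/I₀) = 44 dB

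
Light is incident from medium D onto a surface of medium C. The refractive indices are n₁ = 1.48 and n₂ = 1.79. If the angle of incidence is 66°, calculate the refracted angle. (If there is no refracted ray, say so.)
sin θ₂ = (n₁/n₂)·sin θ₁ = 0.7553 → θ₂ = 49.05°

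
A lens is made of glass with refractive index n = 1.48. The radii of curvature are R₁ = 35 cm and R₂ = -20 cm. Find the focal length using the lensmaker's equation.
1/f = (n − 1)(1/R₁ − 1/R₂) → f = 26.52 cm (converging lens)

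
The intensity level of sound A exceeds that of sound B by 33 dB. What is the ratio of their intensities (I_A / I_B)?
I_A/I_B = 10^(Δβ/10) = 1995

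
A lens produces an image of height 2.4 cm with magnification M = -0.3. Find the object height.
ho = |hi|/|M| = 8 cm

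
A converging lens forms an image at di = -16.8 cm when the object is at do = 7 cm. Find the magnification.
M = −di/do = 2.4 (upright image)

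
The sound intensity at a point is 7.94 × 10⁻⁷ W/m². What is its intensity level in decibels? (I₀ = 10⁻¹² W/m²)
β = 10·log₁₀(I/I₀) = 59 dB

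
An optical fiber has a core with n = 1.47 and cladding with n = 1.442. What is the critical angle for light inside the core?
θc = arcsin(n_cladding/n_core) = 78.8°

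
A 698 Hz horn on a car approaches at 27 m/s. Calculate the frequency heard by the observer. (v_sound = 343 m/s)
f_obs = f·v/(v − v_s) = 757.6 Hz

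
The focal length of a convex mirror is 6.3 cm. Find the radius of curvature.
R = 2|f| = 12.6 cm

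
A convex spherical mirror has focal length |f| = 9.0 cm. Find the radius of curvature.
R = 2|f| = 18 cm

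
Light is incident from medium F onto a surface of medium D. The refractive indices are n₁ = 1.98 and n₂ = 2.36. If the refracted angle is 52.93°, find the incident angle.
sin θ₁ = (n₂/n₁)·sin θ₂ → θ₁ = 72°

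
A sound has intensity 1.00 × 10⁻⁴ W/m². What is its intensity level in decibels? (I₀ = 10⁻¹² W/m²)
β = 10·log₁₀(I/I₀) = 80 dB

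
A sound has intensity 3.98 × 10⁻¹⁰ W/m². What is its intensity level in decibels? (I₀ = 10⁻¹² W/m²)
β = 10·log₁₀(I/I₀) = 26 dB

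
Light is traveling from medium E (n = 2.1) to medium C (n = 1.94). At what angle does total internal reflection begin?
θc = arcsin(n₂/n₁) = 67.49°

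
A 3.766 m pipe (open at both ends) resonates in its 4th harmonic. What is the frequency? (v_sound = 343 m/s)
fₙ = nv/(2L) = 182.2 Hz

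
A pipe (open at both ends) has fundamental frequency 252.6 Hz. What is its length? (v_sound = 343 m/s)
L = v/(2f₁) = 0.6789 m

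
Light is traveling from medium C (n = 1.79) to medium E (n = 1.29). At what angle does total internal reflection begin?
θc = arcsin(n₂/n₁) = 46.11°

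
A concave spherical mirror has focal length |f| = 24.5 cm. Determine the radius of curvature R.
R = 2|f| = 49 cm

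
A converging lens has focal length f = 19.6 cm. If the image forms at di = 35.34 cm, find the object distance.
1/do = 1/f − 1/di → do = 44.01 cm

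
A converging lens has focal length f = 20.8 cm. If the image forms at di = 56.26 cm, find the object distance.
1/do = 1/f − 1/di → do = 33 cm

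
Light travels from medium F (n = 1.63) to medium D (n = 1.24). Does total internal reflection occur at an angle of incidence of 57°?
θc = arcsin(n₂/n₁) = 49.53°; 57° > θc, so yes — total internal reflection.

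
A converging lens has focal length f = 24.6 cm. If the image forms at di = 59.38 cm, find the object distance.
1/do = 1/f − 1/di → do = 42 cm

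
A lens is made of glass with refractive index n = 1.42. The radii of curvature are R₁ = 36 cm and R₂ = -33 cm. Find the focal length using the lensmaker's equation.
1/f = (n − 1)(1/R₁ − 1/R₂) → f = 40.99 cm (converging lens)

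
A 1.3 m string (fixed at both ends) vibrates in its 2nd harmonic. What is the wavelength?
λₙ = 2L/n = 1.3 m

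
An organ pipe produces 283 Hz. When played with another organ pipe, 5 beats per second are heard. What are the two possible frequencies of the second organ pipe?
f₂ = 283 ± 5 Hz → 288 Hz or 278 Hz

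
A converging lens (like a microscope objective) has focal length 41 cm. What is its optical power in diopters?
P = 1/f = 2.439 D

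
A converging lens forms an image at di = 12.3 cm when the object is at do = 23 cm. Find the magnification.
M = −di/do = -0.5348 (inverted image)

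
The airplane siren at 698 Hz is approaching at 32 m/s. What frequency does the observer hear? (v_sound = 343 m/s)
f_obs = f·v/(v − v_s) = 769.8 Hz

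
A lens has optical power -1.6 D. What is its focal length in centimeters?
f = 1/P = -62.5 cm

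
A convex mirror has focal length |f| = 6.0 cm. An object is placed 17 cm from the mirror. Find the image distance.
f = −6.0 cm (convex); 1/di = 1/f − 1/do → di = -4.435 cm (virtual image, behind mirror)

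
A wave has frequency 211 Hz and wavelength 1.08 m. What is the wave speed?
v = fλ = 227.9 m/s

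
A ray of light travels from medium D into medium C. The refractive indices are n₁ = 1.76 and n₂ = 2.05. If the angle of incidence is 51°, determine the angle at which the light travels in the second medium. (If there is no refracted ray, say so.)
sin θ₂ = (n₁/n₂)·sin θ₁ = 0.6672 → θ₂ = 41.85°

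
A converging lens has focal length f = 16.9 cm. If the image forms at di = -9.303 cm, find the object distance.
1/do = 1/f − 1/di → do = 6 cm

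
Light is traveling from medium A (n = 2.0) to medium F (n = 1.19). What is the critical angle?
θc = arcsin(n₂/n₁) = 36.51°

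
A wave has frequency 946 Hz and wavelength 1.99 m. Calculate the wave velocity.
v = fλ = 1883 m/s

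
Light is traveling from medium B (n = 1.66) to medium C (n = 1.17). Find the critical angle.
θc = arcsin(n₂/n₁) = 44.81°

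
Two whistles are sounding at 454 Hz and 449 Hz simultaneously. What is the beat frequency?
5 Hz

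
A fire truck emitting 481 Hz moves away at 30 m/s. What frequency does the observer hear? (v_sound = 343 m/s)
f_obs = f·v/(v + v_s) = 442.3 Hz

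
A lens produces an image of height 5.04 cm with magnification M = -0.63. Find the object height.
ho = |hi|/|M| = 8 cm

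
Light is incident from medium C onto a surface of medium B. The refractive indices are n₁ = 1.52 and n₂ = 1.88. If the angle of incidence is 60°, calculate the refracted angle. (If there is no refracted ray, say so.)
sin θ₂ = (n₁/n₂)·sin θ₁ = 0.7002 → θ₂ = 44.44°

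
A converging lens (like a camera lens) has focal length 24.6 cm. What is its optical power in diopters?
P = 1/f = 4.065 D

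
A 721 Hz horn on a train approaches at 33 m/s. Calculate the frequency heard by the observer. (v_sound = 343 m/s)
f_obs = f·v/(v − v_s) = 797.8 Hz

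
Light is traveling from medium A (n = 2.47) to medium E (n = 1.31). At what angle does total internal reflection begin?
θc = arcsin(n₂/n₁) = 32.03°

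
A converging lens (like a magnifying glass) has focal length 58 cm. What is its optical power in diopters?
P = 1/f = 1.724 D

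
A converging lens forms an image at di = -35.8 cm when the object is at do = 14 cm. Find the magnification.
M = −di/do = 2.557 (upright image)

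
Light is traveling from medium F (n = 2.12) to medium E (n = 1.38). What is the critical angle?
θc = arcsin(n₂/n₁) = 40.61°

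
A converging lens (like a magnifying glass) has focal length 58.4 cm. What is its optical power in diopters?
P = 1/f = 1.712 D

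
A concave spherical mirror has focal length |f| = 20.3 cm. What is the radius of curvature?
R = 2|f| = 40.6 cm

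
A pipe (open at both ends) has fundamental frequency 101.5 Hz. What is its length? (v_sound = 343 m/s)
L = v/(2f₁) = 1.69 m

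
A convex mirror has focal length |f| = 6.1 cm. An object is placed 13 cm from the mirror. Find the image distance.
f = −6.1 cm (convex); 1/di = 1/f − 1/do → di = -4.152 cm (virtual image, behind mirror)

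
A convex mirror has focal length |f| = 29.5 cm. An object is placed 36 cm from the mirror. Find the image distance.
f = −29.5 cm (convex); 1/di = 1/f − 1/do → di = -16.21 cm (virtual image, behind mirror)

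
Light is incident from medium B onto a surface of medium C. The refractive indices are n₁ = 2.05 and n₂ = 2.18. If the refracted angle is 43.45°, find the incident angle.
sin θ₁ = (n₂/n₁)·sin θ₂ → θ₁ = 47°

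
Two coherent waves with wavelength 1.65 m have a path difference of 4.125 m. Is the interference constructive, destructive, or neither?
destructive — path difference = 2.5λ, an odd multiple of λ/2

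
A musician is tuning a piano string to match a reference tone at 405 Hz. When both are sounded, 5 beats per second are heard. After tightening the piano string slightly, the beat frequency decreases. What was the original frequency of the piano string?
400 Hz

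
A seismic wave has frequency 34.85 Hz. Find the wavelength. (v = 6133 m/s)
λ = v/f = 176 m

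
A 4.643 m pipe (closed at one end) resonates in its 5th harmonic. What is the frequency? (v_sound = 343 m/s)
fₙ = nv/(4L) = 92.34 Hz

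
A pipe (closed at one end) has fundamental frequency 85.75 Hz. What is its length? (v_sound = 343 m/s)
L = v/(4f₁) = 1 m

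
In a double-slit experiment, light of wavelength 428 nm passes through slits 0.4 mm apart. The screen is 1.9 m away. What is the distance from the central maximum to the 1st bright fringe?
y = mλL/d = 2.033 mm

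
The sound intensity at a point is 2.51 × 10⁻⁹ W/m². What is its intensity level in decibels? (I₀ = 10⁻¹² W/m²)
β = 10·log₁₀(I/I₀) = 34 dB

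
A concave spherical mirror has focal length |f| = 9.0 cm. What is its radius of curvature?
R = 2|f| = 18 cm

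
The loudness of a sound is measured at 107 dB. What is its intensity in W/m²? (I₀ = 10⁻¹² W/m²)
I = I₀·10^(β/10) = 5.01 × 10⁻² W/m²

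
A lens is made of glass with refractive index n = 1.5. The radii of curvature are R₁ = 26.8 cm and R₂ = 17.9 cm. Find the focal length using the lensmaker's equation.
1/f = (n − 1)(1/R₁ − 1/R₂) → f = -107.8 cm (diverging lens)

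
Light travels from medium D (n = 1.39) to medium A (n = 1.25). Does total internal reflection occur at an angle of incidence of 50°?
θc = arcsin(n₂/n₁) = 64.06°; 50° < θc, so no — the ray refracts.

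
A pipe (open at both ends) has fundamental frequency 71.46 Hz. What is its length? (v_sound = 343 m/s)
L = v/(2f₁) = 2.4 m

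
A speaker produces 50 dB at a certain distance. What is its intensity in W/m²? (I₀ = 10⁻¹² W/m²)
I = I₀·10^(β/10) = 1.00 × 10⁻⁷ W/m²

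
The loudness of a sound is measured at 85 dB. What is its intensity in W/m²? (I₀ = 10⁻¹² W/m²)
I = I₀·10^(β/10) = 3.16 × 10⁻⁴ W/m²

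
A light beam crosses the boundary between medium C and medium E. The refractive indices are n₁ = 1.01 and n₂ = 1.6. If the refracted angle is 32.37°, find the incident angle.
sin θ₁ = (n₂/n₁)·sin θ₂ → θ₁ = 58.01°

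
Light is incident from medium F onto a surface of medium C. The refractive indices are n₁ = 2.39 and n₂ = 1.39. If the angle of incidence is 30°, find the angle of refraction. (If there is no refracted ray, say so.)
sin θ₂ = (n₁/n₂)·sin θ₁ = 0.8597 → θ₂ = 59.28°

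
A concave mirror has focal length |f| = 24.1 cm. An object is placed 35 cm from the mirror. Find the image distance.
f = +24.1 cm (concave); 1/di = 1/f − 1/do → di = 77.39 cm (real image, in front of mirror)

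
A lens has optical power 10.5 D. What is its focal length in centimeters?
f = 1/P = 9.524 cm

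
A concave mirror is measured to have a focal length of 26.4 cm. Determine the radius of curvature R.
R = 2|f| = 52.8 cm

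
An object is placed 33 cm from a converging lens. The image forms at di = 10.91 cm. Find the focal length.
1/f = 1/do + 1/di → f = 8.199 cm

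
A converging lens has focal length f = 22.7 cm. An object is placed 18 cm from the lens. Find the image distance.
1/di = 1/f − 1/do → di = -86.94 cm (virtual image)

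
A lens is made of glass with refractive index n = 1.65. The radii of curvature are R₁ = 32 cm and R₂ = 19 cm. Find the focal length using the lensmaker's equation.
1/f = (n − 1)(1/R₁ − 1/R₂) → f = -71.95 cm (diverging lens)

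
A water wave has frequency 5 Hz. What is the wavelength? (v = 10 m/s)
λ = v/f = 2 m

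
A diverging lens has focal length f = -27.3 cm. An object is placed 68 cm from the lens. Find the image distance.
1/di = 1/f − 1/do → di = -19.48 cm (virtual image)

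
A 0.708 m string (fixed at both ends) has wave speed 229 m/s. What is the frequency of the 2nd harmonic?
fₙ = nv/(2L) = 323.4 Hz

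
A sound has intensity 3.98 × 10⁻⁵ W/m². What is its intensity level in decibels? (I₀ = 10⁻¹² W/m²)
β = 10·log₁₀(I/I₀) = 76 dB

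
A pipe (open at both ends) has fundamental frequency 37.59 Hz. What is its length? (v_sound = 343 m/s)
L = v/(2f₁) = 4.562 m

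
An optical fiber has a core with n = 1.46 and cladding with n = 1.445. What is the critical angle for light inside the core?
θc = arcsin(n_cladding/n_core) = 81.78°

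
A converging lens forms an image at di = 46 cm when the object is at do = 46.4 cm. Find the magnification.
M = −di/do = -0.9914 (inverted image)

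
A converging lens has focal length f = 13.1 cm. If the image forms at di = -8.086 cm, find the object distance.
1/do = 1/f − 1/di → do = 5 cm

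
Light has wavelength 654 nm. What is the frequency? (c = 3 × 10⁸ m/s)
f = c/λ = 4.587 × 10¹⁴ Hz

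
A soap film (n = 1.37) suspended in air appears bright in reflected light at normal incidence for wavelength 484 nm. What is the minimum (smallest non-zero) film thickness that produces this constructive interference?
2nt = (m − ½)λ with m = 1 → t = (m − ½)λ/(2n) = 88.32 nm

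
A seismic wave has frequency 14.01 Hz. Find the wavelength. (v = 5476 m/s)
λ = v/f = 390.9 m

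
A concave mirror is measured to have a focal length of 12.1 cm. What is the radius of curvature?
R = 2|f| = 24.2 cm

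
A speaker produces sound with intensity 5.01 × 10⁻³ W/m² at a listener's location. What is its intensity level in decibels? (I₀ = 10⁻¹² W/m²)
β = 10·log₁₀(I/I₀) = 97 dB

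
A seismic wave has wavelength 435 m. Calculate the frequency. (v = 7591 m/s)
f = v/λ = 17.45 Hz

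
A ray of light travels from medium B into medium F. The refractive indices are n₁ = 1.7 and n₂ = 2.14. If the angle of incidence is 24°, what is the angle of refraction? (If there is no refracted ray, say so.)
sin θ₂ = (n₁/n₂)·sin θ₁ = 0.3231 → θ₂ = 18.85°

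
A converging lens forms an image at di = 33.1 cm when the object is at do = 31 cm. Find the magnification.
M = −di/do = -1.068 (inverted image)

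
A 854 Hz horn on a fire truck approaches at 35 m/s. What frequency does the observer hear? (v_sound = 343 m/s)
f_obs = f·v/(v − v_s) = 951 Hz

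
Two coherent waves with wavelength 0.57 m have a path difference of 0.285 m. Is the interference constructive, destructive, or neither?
destructive — path difference = 0.5λ, an odd multiple of λ/2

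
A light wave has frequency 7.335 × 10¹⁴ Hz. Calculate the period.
T = 1/f = 1.363 × 10⁻¹⁵ s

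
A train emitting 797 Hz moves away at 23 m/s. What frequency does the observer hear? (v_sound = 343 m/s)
f_obs = f·v/(v + v_s) = 746.9 Hz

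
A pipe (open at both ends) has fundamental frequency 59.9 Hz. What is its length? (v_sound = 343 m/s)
L = v/(2f₁) = 2.863 m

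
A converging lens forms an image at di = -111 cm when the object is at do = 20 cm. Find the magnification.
M = −di/do = 5.55 (upright image)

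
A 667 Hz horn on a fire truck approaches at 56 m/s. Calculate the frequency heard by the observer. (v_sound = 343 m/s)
f_obs = f·v/(v − v_s) = 797.1 Hz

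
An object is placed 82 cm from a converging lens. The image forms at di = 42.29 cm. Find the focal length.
1/f = 1/do + 1/di → f = 27.9 cm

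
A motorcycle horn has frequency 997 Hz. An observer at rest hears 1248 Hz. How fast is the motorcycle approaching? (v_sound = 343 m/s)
v_s = v·(1 − f/f_obs) = 68.98 m/s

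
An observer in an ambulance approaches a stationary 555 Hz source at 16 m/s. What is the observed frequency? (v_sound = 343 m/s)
f_obs = f·(v + v_o)/v = 580.9 Hz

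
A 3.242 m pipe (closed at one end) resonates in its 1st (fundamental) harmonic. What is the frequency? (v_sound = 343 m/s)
fₙ = nv/(4L) = 26.45 Hz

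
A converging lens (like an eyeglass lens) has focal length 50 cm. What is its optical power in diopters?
P = 1/f = 2 D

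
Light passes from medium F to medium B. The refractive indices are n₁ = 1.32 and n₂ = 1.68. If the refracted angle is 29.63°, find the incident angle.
sin θ₁ = (n₂/n₁)·sin θ₂ → θ₁ = 38.99°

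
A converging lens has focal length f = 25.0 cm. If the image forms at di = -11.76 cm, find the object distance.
1/do = 1/f − 1/di → do = 7.998 cm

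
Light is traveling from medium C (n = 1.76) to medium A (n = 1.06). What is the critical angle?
θc = arcsin(n₂/n₁) = 37.03°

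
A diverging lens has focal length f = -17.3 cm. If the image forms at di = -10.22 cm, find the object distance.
1/do = 1/f − 1/di → do = 24.97 cm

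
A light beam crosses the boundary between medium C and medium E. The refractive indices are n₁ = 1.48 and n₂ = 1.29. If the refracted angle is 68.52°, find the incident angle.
sin θ₁ = (n₂/n₁)·sin θ₂ → θ₁ = 54.2°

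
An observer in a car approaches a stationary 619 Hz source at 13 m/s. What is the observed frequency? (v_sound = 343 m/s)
f_obs = f·(v + v_o)/v = 642.5 Hz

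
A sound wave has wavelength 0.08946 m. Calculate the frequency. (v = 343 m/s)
f = v/λ = 3834 Hz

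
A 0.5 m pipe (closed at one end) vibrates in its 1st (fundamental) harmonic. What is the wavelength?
λₙ = 4L/n = 2 m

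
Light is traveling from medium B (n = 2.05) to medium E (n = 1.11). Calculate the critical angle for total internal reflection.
θc = arcsin(n₂/n₁) = 32.78°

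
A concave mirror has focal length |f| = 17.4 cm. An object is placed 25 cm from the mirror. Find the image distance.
f = +17.4 cm (concave); 1/di = 1/f − 1/do → di = 57.24 cm (real image, in front of mirror)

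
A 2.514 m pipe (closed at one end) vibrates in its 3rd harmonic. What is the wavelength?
λₙ = 4L/n = 3.352 m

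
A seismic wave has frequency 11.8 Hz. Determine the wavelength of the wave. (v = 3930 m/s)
λ = v/f = 333.1 m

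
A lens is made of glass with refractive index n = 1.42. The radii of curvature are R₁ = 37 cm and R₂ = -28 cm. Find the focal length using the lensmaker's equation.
1/f = (n − 1)(1/R₁ − 1/R₂) → f = 37.95 cm (converging lens)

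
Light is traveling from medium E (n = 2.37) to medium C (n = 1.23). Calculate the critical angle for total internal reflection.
θc = arcsin(n₂/n₁) = 31.26°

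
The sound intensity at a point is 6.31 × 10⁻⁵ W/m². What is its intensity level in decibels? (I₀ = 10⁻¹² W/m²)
β = 10·log₁₀(I/I₀) = 78 dB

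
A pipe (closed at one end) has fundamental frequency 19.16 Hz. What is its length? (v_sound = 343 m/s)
L = v/(4f₁) = 4.475 m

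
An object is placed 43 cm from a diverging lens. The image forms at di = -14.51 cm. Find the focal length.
1/f = 1/do + 1/di → f = -21.9 cm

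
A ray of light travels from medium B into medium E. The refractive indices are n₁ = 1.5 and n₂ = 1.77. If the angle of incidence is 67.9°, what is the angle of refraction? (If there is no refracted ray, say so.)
sin θ₂ = (n₁/n₂)·sin θ₁ = 0.7852 → θ₂ = 51.74°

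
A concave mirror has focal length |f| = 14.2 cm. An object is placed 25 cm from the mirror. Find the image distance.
f = +14.2 cm (concave); 1/di = 1/f − 1/do → di = 32.87 cm (real image, in front of mirror)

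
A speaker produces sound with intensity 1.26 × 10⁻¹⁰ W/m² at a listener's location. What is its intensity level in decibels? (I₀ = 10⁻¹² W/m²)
β = 10·log₁₀(I/I₀) = 21 dB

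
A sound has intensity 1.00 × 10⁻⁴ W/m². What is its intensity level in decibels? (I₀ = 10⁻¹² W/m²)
β = 10·log₁₀(I/I₀) = 80 dB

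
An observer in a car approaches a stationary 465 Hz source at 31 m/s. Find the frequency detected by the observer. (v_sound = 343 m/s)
f_obs = f·(v + v_o)/v = 507 Hz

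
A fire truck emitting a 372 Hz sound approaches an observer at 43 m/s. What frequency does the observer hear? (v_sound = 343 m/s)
f_obs = f·v/(v − v_s) = 425.3 Hz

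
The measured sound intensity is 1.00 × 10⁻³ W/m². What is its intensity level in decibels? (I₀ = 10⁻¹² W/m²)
β = 10·log₁₀(I/I₀) = 90 dB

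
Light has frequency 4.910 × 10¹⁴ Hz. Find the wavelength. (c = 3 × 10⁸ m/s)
λ = c/f = 611 nm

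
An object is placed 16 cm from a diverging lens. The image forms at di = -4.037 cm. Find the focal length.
1/f = 1/do + 1/di → f = -5.399 cm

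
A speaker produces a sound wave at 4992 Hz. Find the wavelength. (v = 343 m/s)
λ = v/f = 0.06871 m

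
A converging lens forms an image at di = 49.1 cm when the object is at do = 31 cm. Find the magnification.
M = −di/do = -1.584 (inverted image)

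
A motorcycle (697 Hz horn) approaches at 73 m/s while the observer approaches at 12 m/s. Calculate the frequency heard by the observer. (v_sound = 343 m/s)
f_obs = f·(v + v_o)/(v − v_s) = 916.4 Hz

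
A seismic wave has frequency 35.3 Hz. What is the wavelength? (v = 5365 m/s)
λ = v/f = 152 m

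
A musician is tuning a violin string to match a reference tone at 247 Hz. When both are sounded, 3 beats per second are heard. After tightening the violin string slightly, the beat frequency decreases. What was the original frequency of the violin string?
244 Hz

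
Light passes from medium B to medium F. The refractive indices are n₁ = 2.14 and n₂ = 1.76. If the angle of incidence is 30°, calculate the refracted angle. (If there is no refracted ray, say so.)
sin θ₂ = (n₁/n₂)·sin θ₁ = 0.608 → θ₂ = 37.44°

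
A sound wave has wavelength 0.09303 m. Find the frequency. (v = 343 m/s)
f = v/λ = 3687 Hz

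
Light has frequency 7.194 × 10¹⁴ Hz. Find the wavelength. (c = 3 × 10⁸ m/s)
λ = c/f = 417 nm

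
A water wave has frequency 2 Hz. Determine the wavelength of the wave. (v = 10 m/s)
λ = v/f = 5 m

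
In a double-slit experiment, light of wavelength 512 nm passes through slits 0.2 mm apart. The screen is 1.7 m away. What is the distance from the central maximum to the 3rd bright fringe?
y = mλL/d = 13.06 mm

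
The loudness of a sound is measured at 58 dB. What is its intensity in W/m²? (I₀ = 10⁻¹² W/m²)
I = I₀·10^(β/10) = 6.31 × 10⁻⁷ W/m²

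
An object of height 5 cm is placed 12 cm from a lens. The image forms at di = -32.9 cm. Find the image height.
hi = (-di/do) × ho = 13.71 cm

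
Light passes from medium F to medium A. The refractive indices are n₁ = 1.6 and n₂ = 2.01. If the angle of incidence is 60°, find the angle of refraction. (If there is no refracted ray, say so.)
sin θ₂ = (n₁/n₂)·sin θ₁ = 0.6894 → θ₂ = 43.58°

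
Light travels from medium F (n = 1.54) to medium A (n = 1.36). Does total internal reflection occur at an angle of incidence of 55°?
θc = arcsin(n₂/n₁) = 62.02°; 55° < θc, so no — the ray refracts.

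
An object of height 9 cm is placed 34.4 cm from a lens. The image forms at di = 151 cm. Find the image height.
hi = (-di/do) × ho = -39.51 cm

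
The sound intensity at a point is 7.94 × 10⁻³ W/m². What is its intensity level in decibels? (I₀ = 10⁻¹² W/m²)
β = 10·log₁₀(I/I₀) = 99 dB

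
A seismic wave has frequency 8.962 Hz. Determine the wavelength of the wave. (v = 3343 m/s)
λ = v/f = 373 m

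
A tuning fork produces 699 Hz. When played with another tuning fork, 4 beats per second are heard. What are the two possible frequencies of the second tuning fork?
f₂ = 699 ± 4 Hz → 703 Hz or 695 Hz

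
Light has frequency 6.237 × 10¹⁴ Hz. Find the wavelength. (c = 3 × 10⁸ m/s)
λ = c/f = 481 nm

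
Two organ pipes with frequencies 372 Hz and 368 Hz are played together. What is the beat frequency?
4 Hz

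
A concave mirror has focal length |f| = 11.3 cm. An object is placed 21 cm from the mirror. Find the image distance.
f = +11.3 cm (concave); 1/di = 1/f − 1/do → di = 24.46 cm (real image, in front of mirror)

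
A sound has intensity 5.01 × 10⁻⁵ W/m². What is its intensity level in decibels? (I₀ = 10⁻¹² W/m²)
β = 10·log₁₀(I/I₀) = 77 dB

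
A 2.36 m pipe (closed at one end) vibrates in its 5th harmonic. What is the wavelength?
λₙ = 4L/n = 1.888 m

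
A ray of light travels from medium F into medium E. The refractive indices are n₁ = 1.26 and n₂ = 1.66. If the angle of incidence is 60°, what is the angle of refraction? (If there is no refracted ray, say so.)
sin θ₂ = (n₁/n₂)·sin θ₁ = 0.6573 → θ₂ = 41.1°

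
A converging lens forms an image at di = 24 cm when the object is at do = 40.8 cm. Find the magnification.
M = −di/do = -0.5882 (inverted image)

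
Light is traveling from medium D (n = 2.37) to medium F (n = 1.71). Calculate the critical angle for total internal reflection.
θc = arcsin(n₂/n₁) = 46.18°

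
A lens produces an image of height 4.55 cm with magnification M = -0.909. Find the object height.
ho = |hi|/|M| = 5.006 cm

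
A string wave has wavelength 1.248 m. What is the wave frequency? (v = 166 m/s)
f = v/λ = 133 Hz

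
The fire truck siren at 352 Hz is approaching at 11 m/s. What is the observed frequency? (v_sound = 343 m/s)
f_obs = f·v/(v − v_s) = 363.7 Hz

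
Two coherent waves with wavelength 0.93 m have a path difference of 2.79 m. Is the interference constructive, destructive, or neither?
constructive — path difference = 3λ, a whole number of wavelengths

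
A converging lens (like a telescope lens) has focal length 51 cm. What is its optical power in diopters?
P = 1/f = 1.961 D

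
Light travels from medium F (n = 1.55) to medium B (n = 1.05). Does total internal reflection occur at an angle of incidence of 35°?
θc = arcsin(n₂/n₁) = 42.64°; 35° < θc, so no — the ray refracts.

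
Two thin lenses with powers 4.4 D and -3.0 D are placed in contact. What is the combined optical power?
P_total = P₁ + P₂ = 1.4 D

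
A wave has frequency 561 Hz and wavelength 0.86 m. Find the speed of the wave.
v = fλ = 482.5 m/s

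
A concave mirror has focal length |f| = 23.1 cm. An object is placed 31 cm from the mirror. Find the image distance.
f = +23.1 cm (concave); 1/di = 1/f − 1/do → di = 90.65 cm (real image, in front of mirror)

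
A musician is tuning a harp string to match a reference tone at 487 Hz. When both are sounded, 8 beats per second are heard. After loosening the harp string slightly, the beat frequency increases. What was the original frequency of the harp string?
479 Hz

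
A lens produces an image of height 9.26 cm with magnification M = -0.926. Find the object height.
ho = |hi|/|M| = 10 cm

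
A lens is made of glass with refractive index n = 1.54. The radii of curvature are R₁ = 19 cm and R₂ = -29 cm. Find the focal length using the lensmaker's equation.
1/f = (n − 1)(1/R₁ − 1/R₂) → f = 21.26 cm (converging lens)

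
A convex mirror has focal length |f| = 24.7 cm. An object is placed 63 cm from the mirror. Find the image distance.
f = −24.7 cm (convex); 1/di = 1/f − 1/do → di = -17.74 cm (virtual image, behind mirror)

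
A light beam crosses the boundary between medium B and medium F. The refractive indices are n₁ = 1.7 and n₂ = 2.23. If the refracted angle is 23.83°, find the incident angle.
sin θ₁ = (n₂/n₁)·sin θ₂ → θ₁ = 32°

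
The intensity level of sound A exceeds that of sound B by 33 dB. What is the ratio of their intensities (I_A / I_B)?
I_A/I_B = 10^(Δβ/10) = 1995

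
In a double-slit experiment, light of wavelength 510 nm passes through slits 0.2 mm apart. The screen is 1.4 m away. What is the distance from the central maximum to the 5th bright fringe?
y = mλL/d = 17.85 mm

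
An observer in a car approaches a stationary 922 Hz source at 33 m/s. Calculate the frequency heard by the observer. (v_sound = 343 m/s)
f_obs = f·(v + v_o)/v = 1011 Hz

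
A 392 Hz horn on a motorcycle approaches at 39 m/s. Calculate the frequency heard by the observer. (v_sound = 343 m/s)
f_obs = f·v/(v − v_s) = 442.3 Hz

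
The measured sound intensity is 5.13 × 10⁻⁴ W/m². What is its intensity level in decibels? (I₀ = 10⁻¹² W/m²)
β = 10·log₁₀(I/I₀) = 87.1 dB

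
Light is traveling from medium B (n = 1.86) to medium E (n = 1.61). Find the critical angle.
θc = arcsin(n₂/n₁) = 59.95°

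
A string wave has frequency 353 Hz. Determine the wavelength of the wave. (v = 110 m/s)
λ = v/f = 0.3116 m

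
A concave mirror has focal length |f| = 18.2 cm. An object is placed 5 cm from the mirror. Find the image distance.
f = +18.2 cm (concave); 1/di = 1/f − 1/do → di = -6.894 cm (virtual image, behind mirror)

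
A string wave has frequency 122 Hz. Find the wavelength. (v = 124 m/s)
λ = v/f = 1.016 m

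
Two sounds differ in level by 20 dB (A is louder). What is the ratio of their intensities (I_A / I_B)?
I_A/I_B = 10^(Δβ/10) = 100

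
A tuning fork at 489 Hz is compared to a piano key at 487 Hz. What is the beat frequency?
2 Hz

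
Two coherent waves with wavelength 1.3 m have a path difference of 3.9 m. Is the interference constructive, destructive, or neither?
constructive — path difference = 3λ, a whole number of wavelengths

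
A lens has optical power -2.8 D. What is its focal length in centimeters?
f = 1/P = -35.71 cm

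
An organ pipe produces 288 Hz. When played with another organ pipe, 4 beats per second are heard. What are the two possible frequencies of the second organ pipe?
f₂ = 288 ± 4 Hz → 292 Hz or 284 Hz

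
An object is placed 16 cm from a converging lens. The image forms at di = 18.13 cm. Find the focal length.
1/f = 1/do + 1/di → f = 8.499 cm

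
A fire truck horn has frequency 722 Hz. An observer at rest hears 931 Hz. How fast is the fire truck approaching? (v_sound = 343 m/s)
v_s = v·(1 − f/f_obs) = 77 m/s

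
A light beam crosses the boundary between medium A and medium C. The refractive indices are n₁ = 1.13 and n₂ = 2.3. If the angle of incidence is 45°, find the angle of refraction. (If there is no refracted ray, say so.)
sin θ₂ = (n₁/n₂)·sin θ₁ = 0.3474 → θ₂ = 20.33°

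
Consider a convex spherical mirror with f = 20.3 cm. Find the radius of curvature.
R = 2|f| = 40.6 cm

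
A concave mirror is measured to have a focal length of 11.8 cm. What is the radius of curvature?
R = 2|f| = 23.6 cm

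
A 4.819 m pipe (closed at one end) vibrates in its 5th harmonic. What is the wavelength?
λₙ = 4L/n = 3.855 m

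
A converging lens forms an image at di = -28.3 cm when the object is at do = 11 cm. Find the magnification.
M = −di/do = 2.573 (upright image)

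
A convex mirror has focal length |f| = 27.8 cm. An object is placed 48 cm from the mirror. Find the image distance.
f = −27.8 cm (convex); 1/di = 1/f − 1/do → di = -17.6 cm (virtual image, behind mirror)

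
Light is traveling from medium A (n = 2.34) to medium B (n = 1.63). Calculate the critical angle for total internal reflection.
θc = arcsin(n₂/n₁) = 44.15°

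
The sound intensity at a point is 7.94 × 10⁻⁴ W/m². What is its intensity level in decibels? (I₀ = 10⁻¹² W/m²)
β = 10·log₁₀(I/I₀) = 89 dB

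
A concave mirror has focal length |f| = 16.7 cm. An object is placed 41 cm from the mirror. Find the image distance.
f = +16.7 cm (concave); 1/di = 1/f − 1/do → di = 28.18 cm (real image, in front of mirror)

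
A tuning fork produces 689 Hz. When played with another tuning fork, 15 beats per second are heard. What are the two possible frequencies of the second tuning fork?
f₂ = 689 ± 15 Hz → 704 Hz or 674 Hz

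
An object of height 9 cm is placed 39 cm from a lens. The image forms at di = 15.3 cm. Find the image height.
hi = (-di/do) × ho = -3.531 cm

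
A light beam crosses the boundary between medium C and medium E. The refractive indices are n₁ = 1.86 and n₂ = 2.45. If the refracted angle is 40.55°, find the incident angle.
sin θ₁ = (n₂/n₁)·sin θ₂ → θ₁ = 58.91°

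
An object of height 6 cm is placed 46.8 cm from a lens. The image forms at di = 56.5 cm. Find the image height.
hi = (-di/do) × ho = -7.244 cm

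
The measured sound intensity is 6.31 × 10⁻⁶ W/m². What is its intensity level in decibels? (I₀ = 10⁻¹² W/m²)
β = 10·log₁₀(I/I₀) = 68 dB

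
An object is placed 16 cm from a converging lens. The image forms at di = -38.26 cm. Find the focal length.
1/f = 1/do + 1/di → f = 27.5 cm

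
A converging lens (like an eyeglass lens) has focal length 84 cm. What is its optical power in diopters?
P = 1/f = 1.19 D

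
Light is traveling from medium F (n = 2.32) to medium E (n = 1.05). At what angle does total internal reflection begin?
θc = arcsin(n₂/n₁) = 26.91°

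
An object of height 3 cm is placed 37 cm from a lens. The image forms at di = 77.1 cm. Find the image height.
hi = (-di/do) × ho = -6.251 cm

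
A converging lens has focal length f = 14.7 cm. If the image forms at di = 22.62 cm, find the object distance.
1/do = 1/f − 1/di → do = 41.98 cm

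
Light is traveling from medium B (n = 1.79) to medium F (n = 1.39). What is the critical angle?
θc = arcsin(n₂/n₁) = 50.94°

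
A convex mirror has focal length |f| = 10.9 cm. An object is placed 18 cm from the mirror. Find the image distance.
f = −10.9 cm (convex); 1/di = 1/f − 1/do → di = -6.789 cm (virtual image, behind mirror)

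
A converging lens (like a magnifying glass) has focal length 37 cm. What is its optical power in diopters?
P = 1/f = 2.703 D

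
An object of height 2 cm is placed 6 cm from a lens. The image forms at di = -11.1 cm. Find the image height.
hi = (-di/do) × ho = 3.7 cm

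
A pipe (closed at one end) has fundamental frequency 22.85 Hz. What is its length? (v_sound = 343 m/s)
L = v/(4f₁) = 3.753 m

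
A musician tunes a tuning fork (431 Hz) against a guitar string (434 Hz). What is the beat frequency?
3 Hz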